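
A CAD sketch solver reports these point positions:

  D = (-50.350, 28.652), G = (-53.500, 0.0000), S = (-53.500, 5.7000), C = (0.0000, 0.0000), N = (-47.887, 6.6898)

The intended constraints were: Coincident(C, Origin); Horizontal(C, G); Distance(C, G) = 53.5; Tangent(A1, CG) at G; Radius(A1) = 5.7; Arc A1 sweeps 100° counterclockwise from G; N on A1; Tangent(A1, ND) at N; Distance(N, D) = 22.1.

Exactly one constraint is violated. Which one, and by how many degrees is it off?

Tangent(A1, ND) at N — off by 3.60°.

C = (0.00, 0.00) ✓; C.y = 0.00, G.y = 0.00 ✓; |CG| = 53.50 ✓; ∠(SG, GC) = 90.00° ✓; |SG| = 5.700 ✓; bearing(S→N) − bearing(S→G) = 100.0° ✓; |SN| = 5.700 ✓; ∠(SN, ND) = 93.60° ✗; |ND| = 22.10 ✓.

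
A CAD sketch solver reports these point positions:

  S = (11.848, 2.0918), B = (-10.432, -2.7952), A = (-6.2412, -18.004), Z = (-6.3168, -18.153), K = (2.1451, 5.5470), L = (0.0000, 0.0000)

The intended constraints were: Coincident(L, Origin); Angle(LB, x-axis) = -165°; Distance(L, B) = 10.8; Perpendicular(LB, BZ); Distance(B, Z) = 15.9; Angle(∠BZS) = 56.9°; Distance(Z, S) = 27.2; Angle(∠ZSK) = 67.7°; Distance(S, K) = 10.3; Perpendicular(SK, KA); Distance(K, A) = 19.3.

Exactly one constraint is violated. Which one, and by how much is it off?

Distance(K, A) = 19.3 — off by 5.70.

L = (0.00, 0.00) ✓; LB at -165.0° ✓; |LB| = 10.80 ✓; ∠(LB, BZ) = 90.00° ✓; |BZ| = 15.90 ✓; ∠BZS = 56.90° ✓; |ZS| = 27.20 ✓; ∠ZSK = 67.70° ✓; |SK| = 10.30 ✓; ∠(SK, KA) = 90.00° ✓; |KA| = 25.00 ✗.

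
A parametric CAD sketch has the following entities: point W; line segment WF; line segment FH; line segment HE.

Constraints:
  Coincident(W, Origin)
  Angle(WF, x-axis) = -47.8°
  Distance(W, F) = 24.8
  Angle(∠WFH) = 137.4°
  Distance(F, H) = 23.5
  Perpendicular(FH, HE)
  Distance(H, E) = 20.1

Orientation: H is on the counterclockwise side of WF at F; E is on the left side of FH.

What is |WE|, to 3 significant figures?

41.9

W is at the origin; WF runs at -47.8° with length 24.8, so F = 24.8·(cos -47.8°, sin -47.8°) = (16.7, -18.4). ∠WFH = 137.4°, so FH runs at -47.8° + (180° − 137.4°) = -5.20° from the x-axis; with |FH| = 23.5, H = F + 23.5·(cos -5.20°, sin -5.20°) = (40.1, -20.5). The perpendicularity gives HE at right angles to FH; with |HE| = 20.1 on the left of FH, E = H + 20.1·(0.0906, 0.996) = (41.9, -0.485). Then |WE| = |E − W| = 41.9.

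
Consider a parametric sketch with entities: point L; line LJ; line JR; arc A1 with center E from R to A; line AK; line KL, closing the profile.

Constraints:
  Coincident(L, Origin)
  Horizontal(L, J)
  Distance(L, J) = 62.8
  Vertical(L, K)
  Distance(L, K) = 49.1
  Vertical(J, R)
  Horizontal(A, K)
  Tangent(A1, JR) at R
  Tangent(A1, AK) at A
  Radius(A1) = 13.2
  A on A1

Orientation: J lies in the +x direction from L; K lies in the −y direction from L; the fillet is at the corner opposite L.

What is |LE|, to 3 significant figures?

61.2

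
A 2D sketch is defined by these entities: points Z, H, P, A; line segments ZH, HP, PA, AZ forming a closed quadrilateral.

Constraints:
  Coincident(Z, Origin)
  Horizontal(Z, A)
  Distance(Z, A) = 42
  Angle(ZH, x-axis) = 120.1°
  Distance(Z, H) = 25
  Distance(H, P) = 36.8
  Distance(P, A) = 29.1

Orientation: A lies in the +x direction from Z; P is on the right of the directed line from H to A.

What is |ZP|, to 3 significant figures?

14.0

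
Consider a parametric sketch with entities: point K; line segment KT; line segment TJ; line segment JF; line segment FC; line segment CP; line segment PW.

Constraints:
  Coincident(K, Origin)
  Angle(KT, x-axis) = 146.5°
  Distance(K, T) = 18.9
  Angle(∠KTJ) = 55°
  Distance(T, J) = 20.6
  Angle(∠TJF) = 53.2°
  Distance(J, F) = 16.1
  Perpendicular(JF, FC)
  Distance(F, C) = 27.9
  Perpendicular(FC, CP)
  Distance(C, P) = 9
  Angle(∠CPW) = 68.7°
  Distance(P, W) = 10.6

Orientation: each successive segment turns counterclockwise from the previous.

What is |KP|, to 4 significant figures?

31.40

JF is perpendicular to FC, so FC runs at 128.3°; with |FC| = 27.9, C = (-19.88, 21.71). The perpendicularity gives CP at right angles to FC, so CP runs at -141.7°; with |CP| = 9.0, P = (-26.94, 16.13). Then |KP| = |P − K| = 31.40.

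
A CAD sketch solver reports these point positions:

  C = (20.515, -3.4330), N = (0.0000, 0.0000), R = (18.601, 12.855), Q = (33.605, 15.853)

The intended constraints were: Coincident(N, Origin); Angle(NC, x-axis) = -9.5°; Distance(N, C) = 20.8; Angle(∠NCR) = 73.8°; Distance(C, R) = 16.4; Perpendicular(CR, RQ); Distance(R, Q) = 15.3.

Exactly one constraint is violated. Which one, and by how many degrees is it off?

Perpendicular(CR, RQ) — off by 4.60°.

N = (0.00, 0.00) ✓; NC at -9.500° ✓; |NC| = 20.80 ✓; ∠NCR = 73.80° ✓; |CR| = 16.40 ✓; ∠(CR, RQ) = 85.40° ✗; |RQ| = 15.30 ✓.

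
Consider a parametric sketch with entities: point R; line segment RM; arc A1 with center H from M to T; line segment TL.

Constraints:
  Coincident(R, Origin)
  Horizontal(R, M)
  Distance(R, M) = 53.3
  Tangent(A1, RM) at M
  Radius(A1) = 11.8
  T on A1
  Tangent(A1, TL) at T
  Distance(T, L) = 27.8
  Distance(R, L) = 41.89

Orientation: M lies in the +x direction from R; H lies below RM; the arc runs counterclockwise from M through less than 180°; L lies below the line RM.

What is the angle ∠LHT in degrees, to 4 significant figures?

67.00°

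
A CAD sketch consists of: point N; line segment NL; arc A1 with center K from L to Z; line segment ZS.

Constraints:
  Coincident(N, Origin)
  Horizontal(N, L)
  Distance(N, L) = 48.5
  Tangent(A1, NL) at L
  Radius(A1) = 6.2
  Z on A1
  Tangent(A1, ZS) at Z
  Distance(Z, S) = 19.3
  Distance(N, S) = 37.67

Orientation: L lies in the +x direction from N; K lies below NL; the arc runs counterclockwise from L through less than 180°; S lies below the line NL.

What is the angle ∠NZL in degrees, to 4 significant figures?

148.2°

Checks: |KZ| = 6.200 ✓; ∠(KZ, ZS) = 90.00° ✓; |ZS| = 19.30 ✓; |NS| = 37.67 ✓.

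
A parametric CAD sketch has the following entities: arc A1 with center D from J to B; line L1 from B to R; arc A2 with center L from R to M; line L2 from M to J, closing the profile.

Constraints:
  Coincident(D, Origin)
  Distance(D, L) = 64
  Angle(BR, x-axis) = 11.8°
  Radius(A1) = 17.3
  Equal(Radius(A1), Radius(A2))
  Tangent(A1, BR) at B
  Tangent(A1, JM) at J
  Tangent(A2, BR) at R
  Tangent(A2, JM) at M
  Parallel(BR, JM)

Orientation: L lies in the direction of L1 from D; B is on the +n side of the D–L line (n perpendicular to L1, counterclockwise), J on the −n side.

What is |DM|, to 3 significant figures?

66.3

Tangency of A1 to both parallel lines with radius 17.3 puts B and J at D ± 17.3·n: B = (-3.54, 16.9), J = (3.54, -16.9). Equal radii place R and M the same way about L: R = L + 17.3·n = (59.1, 30.0), M = L − 17.3·n = (66.2, -3.85). Then |DM| = |M − D| = 66.3.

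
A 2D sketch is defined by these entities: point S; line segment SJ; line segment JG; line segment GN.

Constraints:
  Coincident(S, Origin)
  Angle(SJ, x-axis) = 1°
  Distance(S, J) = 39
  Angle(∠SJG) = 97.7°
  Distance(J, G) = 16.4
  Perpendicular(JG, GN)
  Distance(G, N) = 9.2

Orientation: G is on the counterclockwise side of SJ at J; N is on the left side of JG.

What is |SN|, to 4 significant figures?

36.54

S is at the origin; SJ runs at 1.0° with length 39.0, so J = 39.0·(cos 1.0°, sin 1.0°) = (38.99, 0.6806). ∠SJG = 97.7°, so JG runs at 1.0° + (180° − 97.7°) = 83.30° from the x-axis; with |JG| = 16.4, G = J + 16.4·(cos 83.30°, sin 83.30°) = (40.91, 16.97). JG is perpendicular to GN; with |GN| = 9.2 on the left of JG, N = G + 9.2·(-0.9932, 0.1167) = (31.77, 18.04). Then |SN| = |N − S| = 36.54.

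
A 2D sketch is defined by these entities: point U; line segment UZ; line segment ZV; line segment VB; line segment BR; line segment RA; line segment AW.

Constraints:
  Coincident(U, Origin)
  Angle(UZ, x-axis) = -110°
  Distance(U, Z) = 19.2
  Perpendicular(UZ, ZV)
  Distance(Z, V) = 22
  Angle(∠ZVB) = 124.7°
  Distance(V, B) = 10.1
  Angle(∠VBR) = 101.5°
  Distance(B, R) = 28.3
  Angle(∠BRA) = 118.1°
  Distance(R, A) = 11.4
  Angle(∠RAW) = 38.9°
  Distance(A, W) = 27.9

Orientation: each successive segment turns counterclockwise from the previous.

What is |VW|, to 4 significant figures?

14.68

U is at the origin; UZ runs at -110.0° with length 19.2, so Z = (-6.567, -18.04). UZ ⟂ ZV, so ZV runs at -20.00°; with |ZV| = 22.0, V = (14.11, -25.57). ∠ZVB = 124.7° gives VB at 35.30° from the x-axis; with |VB| = 10.1, B = (22.35, -19.73). ∠VBR = 101.5° gives BR at 113.8° from the x-axis; with |BR| = 28.3, R = (10.93, 6.163). ∠BRA = 118.1° gives RA at 175.7° from the x-axis; with |RA| = 11.4, A = (-0.4388, 7.018). ∠RAW = 38.9° gives AW at -43.20° from the x-axis; with |AW| = 27.9, W = (19.90, -12.08). Then |VW| = |W − V| = 14.68.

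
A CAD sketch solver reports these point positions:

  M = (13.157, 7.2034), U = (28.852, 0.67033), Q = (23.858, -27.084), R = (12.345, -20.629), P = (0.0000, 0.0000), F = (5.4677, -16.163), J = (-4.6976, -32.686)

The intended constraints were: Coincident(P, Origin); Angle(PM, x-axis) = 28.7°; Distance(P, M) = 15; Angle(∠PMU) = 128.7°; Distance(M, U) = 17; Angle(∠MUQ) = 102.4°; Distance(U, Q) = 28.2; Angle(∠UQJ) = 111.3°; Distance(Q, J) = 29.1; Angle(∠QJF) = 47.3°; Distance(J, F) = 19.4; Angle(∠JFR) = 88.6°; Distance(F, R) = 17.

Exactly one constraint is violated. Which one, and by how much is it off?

Distance(F, R) = 17 — off by 8.80.

P = (0.00, 0.00) ✓; PM at 28.70° ✓; |PM| = 15.00 ✓; ∠PMU = 128.7° ✓; |MU| = 17.00 ✓; ∠MUQ = 102.4° ✓; |UQ| = 28.20 ✓; ∠UQJ = 111.3° ✓; |QJ| = 29.10 ✓; ∠QJF = 47.30° ✓; |JF| = 19.40 ✓; ∠JFR = 88.60° ✓; |FR| = 8.200 ✗.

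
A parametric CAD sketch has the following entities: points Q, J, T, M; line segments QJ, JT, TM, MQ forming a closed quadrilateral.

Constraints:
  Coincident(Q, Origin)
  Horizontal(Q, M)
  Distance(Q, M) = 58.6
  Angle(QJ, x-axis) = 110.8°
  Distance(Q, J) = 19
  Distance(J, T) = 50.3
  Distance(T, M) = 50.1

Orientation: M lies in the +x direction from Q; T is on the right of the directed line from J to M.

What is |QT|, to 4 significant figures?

31.50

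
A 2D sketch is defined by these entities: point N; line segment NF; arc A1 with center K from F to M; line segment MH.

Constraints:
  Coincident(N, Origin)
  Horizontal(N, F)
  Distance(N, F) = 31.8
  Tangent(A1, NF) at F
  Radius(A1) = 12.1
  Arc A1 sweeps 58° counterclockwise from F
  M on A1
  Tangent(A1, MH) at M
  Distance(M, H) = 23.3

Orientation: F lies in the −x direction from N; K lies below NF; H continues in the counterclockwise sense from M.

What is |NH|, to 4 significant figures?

60.07

N is at the origin; N and F share the same y with |NF| = 31.8 and F on the −x side, so F = (-31.80, 0.000). A1 meets NF tangentially, so KF is at right angles to NF, so K = F + (0, -12.1) = (-31.80, -12.10). On A1, F sits at bearing 90° from K; a 58° counterclockwise sweep puts M at bearing 148°, so M = K + 12.1·(cos 148°, sin 148°) = (-42.06, -5.688). A1 meets MH tangentially, so KM is at right angles to MH, so MH runs along (−sin 148°, cos 148°); with |MH| = 23.3, H = (-54.41, -25.45). Then |NH| = |H − N| = 60.07.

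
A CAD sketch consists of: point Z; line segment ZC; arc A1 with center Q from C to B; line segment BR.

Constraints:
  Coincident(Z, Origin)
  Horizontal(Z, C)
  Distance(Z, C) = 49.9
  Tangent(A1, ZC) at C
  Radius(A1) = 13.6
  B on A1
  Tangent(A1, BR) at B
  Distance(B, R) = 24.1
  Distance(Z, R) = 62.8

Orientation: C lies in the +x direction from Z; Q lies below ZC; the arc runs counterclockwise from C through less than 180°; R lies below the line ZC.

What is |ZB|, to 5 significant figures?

42.135

Z is at the origin; ZC is horizontal with |ZC| = 49.9 and C on the +x side, so C = (49.900, 0.0000). Tangency of A1 to ZC means the radius QC is perpendicular to ZC, so Q = C + (0, -13.6) = (49.900, -13.600). Since QB ⟂ BR (tangency), |QR| = √(13.6² + 24.1²) = 27.673 regardless of where B sits on A1. So R lies on both circle(Z, 62.8) and circle(Q, 27.673); the below-ZC intersection is R = (47.429, -41.162). B is the foot of the tangent from R: B = (37.506, -19.200).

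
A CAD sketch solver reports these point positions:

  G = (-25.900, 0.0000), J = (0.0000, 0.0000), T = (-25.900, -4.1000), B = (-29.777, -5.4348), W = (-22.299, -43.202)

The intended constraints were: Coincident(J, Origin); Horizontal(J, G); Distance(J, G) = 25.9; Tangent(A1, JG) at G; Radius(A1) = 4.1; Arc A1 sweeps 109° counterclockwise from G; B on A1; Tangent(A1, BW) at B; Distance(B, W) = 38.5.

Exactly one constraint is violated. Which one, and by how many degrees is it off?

Tangent(A1, BW) at B — off by 7.80°.

J = (0.00, 0.00) ✓; J.y = 0.00, G.y = 0.00 ✓; |JG| = 25.90 ✓; ∠(TG, GJ) = 90.00° ✓; |TG| = 4.100 ✓; bearing(T→B) − bearing(T→G) = 109.0° ✓; |TB| = 4.100 ✓; ∠(TB, BW) = 97.80° ✗; |BW| = 38.50 ✓.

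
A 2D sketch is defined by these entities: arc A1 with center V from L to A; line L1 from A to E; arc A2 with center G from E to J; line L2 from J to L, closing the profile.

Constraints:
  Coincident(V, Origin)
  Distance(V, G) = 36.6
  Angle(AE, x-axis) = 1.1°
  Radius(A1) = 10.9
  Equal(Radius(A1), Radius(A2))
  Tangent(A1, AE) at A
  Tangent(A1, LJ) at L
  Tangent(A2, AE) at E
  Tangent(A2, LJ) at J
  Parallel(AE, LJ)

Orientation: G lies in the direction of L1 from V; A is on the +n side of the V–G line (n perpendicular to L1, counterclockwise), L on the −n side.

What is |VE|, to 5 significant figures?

38.189

The slot axis is L1's direction at 1.1°, so u = (cos 1.1°, sin 1.1°) = (0.99982, 0.019197) and n = (−sin 1.1°, cos 1.1°) = (-0.019197, 0.99982). V is at the origin and G lies 36.6 along u from V, so G = 36.6·u = (36.593, 0.70263). Tangency of A1 to both parallel lines with radius 10.9 puts A and L at V ± 10.9·n: A = (-0.20925, 10.898), L = (0.20925, -10.898). Equal radii place E and J the same way about G: E = G + 10.9·n = (36.384, 11.601), J = G − 10.9·n = (36.803, -10.195). Then |VE| = |E − V| = 38.189.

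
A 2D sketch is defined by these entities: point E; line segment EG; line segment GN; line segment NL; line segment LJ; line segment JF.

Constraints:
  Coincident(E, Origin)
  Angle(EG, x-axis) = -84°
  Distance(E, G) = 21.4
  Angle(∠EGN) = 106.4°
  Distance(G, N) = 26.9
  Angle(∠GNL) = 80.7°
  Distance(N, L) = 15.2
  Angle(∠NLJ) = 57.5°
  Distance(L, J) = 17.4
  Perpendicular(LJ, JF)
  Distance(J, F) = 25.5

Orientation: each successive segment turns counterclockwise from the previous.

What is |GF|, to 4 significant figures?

32.47

E is at the origin; EG runs at -84.0° with length 21.4, so G = (2.237, -21.28). ∠EGN = 106.4° gives GN at -10.40° from the x-axis; with |GN| = 26.9, N = (28.69, -26.14). ∠GNL = 80.7° gives NL at 88.90° from the x-axis; with |NL| = 15.2, L = (28.99, -10.94). ∠NLJ = 57.5° gives LJ at -148.6° from the x-axis; with |LJ| = 17.4, J = (14.13, -20.01). LJ ⟂ JF, so JF runs at -58.60°; with |JF| = 25.5, F = (27.42, -41.77). Then |GF| = |F − G| = 32.47.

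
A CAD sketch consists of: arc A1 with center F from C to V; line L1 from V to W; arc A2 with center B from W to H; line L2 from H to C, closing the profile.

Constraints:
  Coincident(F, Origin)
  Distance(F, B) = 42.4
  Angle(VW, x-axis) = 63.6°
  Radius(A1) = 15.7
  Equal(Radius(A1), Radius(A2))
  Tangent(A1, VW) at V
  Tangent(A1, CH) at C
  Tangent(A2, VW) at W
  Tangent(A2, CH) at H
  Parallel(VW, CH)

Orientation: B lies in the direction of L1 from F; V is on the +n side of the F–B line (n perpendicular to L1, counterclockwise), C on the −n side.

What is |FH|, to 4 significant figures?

45.21

The slot axis is L1's direction at 63.6°, so u = (cos 63.6°, sin 63.6°) = (0.4446, 0.8957) and n = (−sin 63.6°, cos 63.6°) = (-0.8957, 0.4446). F is at the origin and B lies 42.4 along u from F, so B = 42.4·u = (18.85, 37.98). Tangency of A1 to both parallel lines with radius 15.7 puts V and C at F ± 15.7·n: V = (-14.06, 6.981), C = (14.06, -6.981). Equal radii place W and H the same way about B: W = B + 15.7·n = (4.790, 44.96), H = B − 15.7·n = (32.92, 31.00). Then |FH| = |H − F| = 45.21.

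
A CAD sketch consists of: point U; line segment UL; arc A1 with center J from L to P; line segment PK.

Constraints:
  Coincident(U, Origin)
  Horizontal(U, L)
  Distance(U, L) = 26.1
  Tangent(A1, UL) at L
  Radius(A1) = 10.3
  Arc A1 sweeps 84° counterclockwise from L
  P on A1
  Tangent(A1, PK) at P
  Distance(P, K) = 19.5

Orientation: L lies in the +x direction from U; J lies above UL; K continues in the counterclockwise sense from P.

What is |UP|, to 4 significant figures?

37.50

Since A1 is tangent to UL there, JL ⟂ UL, so J = L + (0, 10.3) = (26.10, 10.30). On A1, L sits at bearing -90° from J; an 84° counterclockwise sweep puts P at bearing -6°, so P = J + 10.3·(cos -6°, sin -6°) = (36.34, 9.223). Then |UP| = |P − U| = 37.50.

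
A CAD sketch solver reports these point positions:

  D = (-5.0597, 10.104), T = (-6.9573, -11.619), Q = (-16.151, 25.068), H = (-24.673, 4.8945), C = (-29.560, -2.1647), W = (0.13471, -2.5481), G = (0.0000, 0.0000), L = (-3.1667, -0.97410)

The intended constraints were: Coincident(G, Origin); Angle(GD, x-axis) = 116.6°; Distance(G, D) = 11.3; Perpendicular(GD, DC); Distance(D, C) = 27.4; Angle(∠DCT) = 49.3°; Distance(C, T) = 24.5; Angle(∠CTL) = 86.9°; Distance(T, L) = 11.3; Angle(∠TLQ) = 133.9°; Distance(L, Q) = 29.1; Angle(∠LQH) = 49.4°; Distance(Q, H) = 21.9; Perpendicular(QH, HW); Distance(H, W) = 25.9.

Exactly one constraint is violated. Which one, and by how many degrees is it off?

Perpendicular(QH, HW) — off by 6.20°.

G = (0.00, 0.00) ✓; GD at 116.6° ✓; |GD| = 11.30 ✓; ∠(GD, DC) = 90.00° ✓; |DC| = 27.40 ✓; ∠DCT = 49.30° ✓; |CT| = 24.50 ✓; ∠CTL = 86.90° ✓; |TL| = 11.30 ✓; ∠TLQ = 133.9° ✓; |LQ| = 29.10 ✓; ∠LQH = 49.40° ✓; |QH| = 21.90 ✓; ∠(QH, HW) = 96.20° ✗; |HW| = 25.90 ✓.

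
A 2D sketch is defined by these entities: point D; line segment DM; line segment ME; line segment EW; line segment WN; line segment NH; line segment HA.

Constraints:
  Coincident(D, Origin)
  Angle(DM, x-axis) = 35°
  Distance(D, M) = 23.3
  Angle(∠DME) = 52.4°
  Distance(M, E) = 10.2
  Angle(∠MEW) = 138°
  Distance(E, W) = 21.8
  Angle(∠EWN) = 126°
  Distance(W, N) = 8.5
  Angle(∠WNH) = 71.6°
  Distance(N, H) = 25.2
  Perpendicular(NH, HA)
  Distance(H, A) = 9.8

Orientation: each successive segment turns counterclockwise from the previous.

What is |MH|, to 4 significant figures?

12.89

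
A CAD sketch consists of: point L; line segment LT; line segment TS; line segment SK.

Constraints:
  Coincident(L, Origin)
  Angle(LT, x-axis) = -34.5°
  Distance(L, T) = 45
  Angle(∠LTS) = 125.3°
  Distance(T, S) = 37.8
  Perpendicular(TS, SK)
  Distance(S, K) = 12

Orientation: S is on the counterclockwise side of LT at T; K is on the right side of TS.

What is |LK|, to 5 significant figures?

80.282

L is at the origin; LT runs at -34.5° with length 45.0, so T = 45.0·(cos -34.5°, sin -34.5°) = (37.086, -25.488). ∠LTS = 125.3°, so TS runs at -34.5° + (180° − 125.3°) = 20.200° from the x-axis; with |TS| = 37.8, S = T + 37.8·(cos 20.200°, sin 20.200°) = (72.561, -12.436). TS is perpendicular to SK; with |SK| = 12.0 on the right of TS, K = S + 12.0·(0.34530, -0.93849) = (76.704, -23.698). Then |LK| = |K − L| = 80.282.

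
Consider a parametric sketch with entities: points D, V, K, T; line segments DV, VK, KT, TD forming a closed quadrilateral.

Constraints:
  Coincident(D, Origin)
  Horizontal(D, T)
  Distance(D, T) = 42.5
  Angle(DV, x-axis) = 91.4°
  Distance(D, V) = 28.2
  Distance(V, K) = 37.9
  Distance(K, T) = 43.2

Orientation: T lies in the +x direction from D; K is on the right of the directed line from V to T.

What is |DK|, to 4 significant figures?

9.701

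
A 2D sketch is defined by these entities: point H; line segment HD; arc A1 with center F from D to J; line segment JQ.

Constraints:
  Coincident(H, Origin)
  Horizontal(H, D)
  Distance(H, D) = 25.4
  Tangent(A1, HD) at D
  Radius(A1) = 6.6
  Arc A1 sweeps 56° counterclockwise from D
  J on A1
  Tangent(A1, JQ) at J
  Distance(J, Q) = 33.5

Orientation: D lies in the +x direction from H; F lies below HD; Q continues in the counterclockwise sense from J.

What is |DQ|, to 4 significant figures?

39.08

H is at the origin; H and D share the same y with |HD| = 25.4 and D on the +x side, so D = (25.40, 0.000). Since A1 is tangent to HD there, FD ⟂ HD, so F = D + (0, -6.6) = (25.40, -6.600). On A1, D sits at bearing 90° from F; a 56° counterclockwise sweep puts J at bearing 146°, so J = F + 6.6·(cos 146°, sin 146°) = (19.93, -2.909). A1 meets JQ tangentially, so FJ is at right angles to JQ, so JQ runs along (−sin 146°, cos 146°); with |JQ| = 33.5, Q = (1.195, -30.68). Then |DQ| = |Q − D| = 39.08.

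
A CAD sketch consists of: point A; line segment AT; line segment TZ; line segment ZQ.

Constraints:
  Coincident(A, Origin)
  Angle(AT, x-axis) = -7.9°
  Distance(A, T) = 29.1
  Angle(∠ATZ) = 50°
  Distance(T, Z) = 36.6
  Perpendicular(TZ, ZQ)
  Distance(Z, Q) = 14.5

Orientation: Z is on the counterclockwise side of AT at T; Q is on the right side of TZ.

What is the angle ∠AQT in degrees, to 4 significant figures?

42.45°

A is at the origin; AT runs at -7.9° with length 29.1, so T = 29.1·(cos -7.9°, sin -7.9°) = (28.82, -4.000). ∠ATZ = 50.0°, so TZ runs at -7.9° + (180° − 50.0°) = 122.1° from the x-axis; with |TZ| = 36.6, Z = T + 36.6·(cos 122.1°, sin 122.1°) = (9.375, 27.01). TZ is perpendicular to ZQ; with |ZQ| = 14.5 on the right of TZ, Q = Z + 14.5·(0.8471, 0.5314) = (21.66, 34.71). Then cos ∠AQT = QA·QT / (|QA||QT|), giving 42.45°.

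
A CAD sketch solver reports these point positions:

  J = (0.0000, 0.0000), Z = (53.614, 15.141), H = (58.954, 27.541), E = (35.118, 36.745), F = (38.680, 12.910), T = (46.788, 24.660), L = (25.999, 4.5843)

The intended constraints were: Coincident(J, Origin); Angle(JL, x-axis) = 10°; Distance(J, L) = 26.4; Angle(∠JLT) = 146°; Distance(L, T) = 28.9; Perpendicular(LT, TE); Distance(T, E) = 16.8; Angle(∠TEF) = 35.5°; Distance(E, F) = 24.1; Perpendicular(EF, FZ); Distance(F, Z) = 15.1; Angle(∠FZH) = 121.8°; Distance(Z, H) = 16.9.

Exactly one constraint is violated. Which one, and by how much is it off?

Distance(Z, H) = 16.9 — off by 3.40.

J = (0.00, 0.00) ✓; JL at 10.00° ✓; |JL| = 26.40 ✓; ∠JLT = 146.0° ✓; |LT| = 28.90 ✓; ∠(LT, TE) = 90.00° ✓; |TE| = 16.80 ✓; ∠TEF = 35.50° ✓; |EF| = 24.10 ✓; ∠(EF, FZ) = 90.00° ✓; |FZ| = 15.10 ✓; ∠FZH = 121.8° ✓; |ZH| = 13.50 ✗.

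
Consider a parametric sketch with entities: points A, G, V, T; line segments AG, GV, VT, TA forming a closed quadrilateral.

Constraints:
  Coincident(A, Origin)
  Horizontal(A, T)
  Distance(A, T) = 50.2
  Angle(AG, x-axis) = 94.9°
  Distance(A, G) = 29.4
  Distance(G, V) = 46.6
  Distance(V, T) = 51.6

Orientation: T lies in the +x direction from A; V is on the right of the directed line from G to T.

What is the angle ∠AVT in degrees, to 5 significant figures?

75.702°

Checks: |GV| = 46.60 ✓; |VT| = 51.60 ✓.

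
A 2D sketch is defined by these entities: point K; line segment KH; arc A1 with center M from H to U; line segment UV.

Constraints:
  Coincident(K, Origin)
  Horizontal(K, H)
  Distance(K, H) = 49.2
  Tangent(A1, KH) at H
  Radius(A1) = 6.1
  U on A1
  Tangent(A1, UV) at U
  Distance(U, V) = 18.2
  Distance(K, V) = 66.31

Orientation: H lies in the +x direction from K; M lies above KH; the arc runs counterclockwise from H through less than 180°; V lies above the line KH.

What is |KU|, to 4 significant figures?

54.57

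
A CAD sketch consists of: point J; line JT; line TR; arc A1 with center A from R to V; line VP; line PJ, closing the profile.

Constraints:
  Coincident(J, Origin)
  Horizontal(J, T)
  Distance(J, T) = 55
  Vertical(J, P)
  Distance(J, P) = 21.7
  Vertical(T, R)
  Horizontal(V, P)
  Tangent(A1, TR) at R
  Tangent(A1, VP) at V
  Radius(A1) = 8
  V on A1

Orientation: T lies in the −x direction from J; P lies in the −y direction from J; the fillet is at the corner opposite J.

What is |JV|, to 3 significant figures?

51.8

J is at the origin; JT is horizontal with |JT| = 55.0 and T on the −x side, so T = (-55.0, 0.00). JP is vertical with |JP| = 21.7 and P on the −y side, so P = (0.00, -21.7). The virtual corner opposite J is at (-55.0, -21.7). A1 meets TR tangentially, so AR is at right angles to TR and the tangent condition forces AV to be normal to VP, with radius 8.0, so the center A sits 8.0 in from both sides at A = (-47.0, -13.7). That places the tangent points at R = (-55.0, -13.7) on TR and V = (-47.0, -21.7) on VP. Then |JV| = |V − J| = 51.8.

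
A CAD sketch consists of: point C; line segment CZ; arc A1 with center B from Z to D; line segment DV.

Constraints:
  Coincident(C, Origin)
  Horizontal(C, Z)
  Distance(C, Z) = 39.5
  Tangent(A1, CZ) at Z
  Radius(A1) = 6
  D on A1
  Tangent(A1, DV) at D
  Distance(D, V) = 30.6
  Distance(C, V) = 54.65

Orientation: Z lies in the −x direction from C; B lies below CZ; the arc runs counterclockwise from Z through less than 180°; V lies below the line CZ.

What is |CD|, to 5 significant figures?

45.951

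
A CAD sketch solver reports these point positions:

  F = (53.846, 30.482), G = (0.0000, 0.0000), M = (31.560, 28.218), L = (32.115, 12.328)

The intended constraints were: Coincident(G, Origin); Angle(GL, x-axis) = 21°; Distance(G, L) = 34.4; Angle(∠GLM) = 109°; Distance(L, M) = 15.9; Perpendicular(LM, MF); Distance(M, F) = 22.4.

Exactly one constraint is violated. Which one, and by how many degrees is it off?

Perpendicular(LM, MF) — off by 3.80°.

G = (0.00, 0.00) ✓; GL at 21.00° ✓; |GL| = 34.40 ✓; ∠GLM = 109.0° ✓; |LM| = 15.90 ✓; ∠(LM, MF) = 86.20° ✗; |MF| = 22.40 ✓.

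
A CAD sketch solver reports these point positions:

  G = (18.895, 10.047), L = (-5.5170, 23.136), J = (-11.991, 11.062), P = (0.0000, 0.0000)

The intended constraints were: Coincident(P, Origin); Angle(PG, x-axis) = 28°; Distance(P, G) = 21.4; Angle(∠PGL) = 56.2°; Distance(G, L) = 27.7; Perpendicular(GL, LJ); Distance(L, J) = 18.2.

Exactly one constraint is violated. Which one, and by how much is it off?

Distance(L, J) = 18.2 — off by 4.50.

P = (0.00, 0.00) ✓; PG at 28.00° ✓; |PG| = 21.40 ✓; ∠PGL = 56.20° ✓; |GL| = 27.70 ✓; ∠(GL, LJ) = 90.00° ✓; |LJ| = 13.70 ✗.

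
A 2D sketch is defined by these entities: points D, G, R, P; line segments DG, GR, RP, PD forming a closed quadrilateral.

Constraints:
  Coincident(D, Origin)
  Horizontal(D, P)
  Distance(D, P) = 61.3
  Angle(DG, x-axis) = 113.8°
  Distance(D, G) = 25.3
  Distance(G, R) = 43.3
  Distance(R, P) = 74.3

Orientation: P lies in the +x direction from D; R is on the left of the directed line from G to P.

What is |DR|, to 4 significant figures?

60.18

D is at the origin; DP is horizontal with |DP| = 61.3 and P in +x, so P = (61.3, 0). DG runs at 113.8° with |DG| = 25.3, so G = (-10.21, 23.15). R is determined by |GR| = 43.3 and |RP| = 74.3 together: it lies at the intersection of circle(G, 43.3) and circle(P, 74.3). With |GP| = 75.16, the foot of the radical line on GP is 13.33 from G and the perpendicular offset is √(43.3² − 13.33²) = 41.20. Taking the left-of-GP solution: R = (15.16, 58.24).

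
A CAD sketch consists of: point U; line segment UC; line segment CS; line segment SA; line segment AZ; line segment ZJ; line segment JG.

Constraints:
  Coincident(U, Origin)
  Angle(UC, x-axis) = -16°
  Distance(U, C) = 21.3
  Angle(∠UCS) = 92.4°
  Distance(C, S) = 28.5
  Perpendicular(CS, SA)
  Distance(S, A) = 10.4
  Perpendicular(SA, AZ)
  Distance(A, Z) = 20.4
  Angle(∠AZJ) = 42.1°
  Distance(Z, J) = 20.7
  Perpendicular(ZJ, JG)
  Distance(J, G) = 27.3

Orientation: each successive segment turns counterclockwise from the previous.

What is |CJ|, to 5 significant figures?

23.715

U is at the origin; UC runs at -16.0° with length 21.3, so C = (20.475, -5.8711). ∠UCS = 92.4° gives CS at 71.600° from the x-axis; with |CS| = 28.5, S = (29.471, 21.172). CS ⟂ SA, so SA runs at 161.60°; with |SA| = 10.4, A = (19.603, 24.455). The perpendicularity gives AZ at right angles to SA, so AZ runs at -108.40°; with |AZ| = 20.4, Z = (13.163, 5.0976). ∠AZJ = 42.1° gives ZJ at 29.500° from the x-axis; with |ZJ| = 20.7, J = (31.180, 15.291). Then |CJ| = |J − C| = 23.715.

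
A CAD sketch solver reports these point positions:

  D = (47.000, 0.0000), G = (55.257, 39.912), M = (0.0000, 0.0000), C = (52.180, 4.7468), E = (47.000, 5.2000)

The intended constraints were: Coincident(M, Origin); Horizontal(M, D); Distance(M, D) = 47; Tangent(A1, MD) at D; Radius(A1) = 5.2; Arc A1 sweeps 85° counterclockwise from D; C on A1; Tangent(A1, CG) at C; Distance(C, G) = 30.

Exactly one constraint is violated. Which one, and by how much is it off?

Distance(C, G) = 30 — off by 5.30.

M = (0.00, 0.00) ✓; M.y = 0.00, D.y = 0.00 ✓; |MD| = 47.00 ✓; ∠(ED, DM) = 90.00° ✓; |ED| = 5.200 ✓; bearing(E→C) − bearing(E→D) = 85.00° ✓; |EC| = 5.200 ✓; ∠(EC, CG) = 90.00° ✓; |CG| = 35.30 ✗.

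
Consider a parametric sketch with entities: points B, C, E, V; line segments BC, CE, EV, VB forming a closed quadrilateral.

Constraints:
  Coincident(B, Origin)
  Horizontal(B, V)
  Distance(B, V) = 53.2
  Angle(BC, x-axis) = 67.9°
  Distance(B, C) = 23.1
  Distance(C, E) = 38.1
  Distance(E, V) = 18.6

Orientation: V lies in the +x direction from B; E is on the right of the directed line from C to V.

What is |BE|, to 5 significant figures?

35.940

B is at the origin; B and V share the same y with |BV| = 53.2 and V in +x, so V = (53.2, 0). BC runs at 67.9° with |BC| = 23.1, so C = (8.6908, 21.403). E is determined by |CE| = 38.1 and |EV| = 18.6 together: it lies at the intersection of circle(C, 38.1) and circle(V, 18.6). With |CV| = 49.388, the foot of the radical line on CV is 35.887 from C and the perpendicular offset is √(38.1² − 35.887²) = 12.795. Taking the right-of-CV solution: E = (35.489, -5.6802).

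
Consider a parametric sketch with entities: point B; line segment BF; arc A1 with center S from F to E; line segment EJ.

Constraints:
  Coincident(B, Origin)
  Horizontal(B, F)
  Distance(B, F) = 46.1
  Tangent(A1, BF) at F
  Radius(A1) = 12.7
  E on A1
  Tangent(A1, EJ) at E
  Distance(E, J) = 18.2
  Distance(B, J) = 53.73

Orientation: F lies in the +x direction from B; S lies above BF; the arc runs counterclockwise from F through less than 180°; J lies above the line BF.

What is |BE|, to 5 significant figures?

58.973

Checks: |SE| = 12.70 ✓; ∠(SE, EJ) = 90.00° ✓; |EJ| = 18.20 ✓; |BJ| = 53.73 ✓.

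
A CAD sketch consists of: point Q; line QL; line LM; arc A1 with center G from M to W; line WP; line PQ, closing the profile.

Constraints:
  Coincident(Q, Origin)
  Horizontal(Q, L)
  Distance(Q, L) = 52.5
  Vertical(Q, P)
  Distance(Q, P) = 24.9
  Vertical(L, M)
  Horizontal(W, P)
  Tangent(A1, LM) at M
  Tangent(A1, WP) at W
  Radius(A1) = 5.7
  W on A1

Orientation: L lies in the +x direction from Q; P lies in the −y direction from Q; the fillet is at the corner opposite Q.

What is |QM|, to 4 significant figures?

55.90

Q is at the origin; Q and L share the same y with |QL| = 52.5 and L on the +x side, so L = (52.50, 0.000). Q and P share the same x with |QP| = 24.9 and P on the −y side, so P = (0.000, -24.90). The virtual corner opposite Q is at (52.50, -24.90). Tangency of A1 to LM means the radius GM is perpendicular to LM and since A1 is tangent to WP there, GW ⟂ WP, with radius 5.7, so the center G sits 5.7 in from both sides at G = (46.80, -19.20). That places the tangent points at M = (52.50, -19.20) on LM and W = (46.80, -24.90) on WP. Then |QM| = |M − Q| = 55.90.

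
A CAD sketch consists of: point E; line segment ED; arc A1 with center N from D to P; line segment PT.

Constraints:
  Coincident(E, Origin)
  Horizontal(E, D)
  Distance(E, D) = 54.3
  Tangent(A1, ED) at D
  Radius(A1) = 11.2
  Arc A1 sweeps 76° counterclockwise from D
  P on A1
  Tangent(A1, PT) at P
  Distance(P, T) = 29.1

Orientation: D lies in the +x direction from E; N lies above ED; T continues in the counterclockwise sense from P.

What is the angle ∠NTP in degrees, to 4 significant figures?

21.05°

On A1, D sits at bearing -90° from N; a 76° counterclockwise sweep puts P at bearing -14°, so P = N + 11.2·(cos -14°, sin -14°) = (65.17, 8.490). The tangent condition forces NP to be normal to PT, so PT runs along (−sin -14°, cos -14°); with |PT| = 29.1, T = (72.21, 36.73). Then cos ∠NTP = TN·TP / (|TN||TP|), giving 21.05°.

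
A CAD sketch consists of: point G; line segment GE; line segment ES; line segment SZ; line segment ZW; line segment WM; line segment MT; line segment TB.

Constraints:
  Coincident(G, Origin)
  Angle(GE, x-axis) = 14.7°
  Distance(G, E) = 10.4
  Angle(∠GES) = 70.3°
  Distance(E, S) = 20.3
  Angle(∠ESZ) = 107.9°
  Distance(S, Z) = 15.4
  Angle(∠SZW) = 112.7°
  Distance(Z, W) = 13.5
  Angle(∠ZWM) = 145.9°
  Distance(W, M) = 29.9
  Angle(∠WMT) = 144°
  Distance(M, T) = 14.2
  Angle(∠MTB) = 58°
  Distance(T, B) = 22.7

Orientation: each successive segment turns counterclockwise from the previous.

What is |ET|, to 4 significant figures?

33.73

G is at the origin; GE runs at 14.7° with length 10.4, so E = (10.06, 2.639). ∠GES = 70.3° gives ES at 124.4° from the x-axis; with |ES| = 20.3, S = (-1.409, 19.39). ∠ESZ = 107.9° gives SZ at -163.5° from the x-axis; with |SZ| = 15.4, Z = (-16.18, 15.02). ∠SZW = 112.7° gives ZW at -96.20° from the x-axis; with |ZW| = 13.5, W = (-17.63, 1.594). ∠ZWM = 145.9° gives WM at -62.10° from the x-axis; with |WM| = 29.9, M = (-3.642, -24.83). ∠WMT = 144.0° gives MT at -26.10° from the x-axis; with |MT| = 14.2, T = (9.110, -31.08). Then |ET| = |T − E| = 33.73.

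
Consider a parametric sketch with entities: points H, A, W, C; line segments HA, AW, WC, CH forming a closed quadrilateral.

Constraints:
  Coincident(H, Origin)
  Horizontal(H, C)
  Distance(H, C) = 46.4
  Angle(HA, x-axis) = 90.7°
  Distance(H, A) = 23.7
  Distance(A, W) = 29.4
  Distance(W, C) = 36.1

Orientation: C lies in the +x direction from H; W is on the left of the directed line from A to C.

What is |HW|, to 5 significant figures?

41.984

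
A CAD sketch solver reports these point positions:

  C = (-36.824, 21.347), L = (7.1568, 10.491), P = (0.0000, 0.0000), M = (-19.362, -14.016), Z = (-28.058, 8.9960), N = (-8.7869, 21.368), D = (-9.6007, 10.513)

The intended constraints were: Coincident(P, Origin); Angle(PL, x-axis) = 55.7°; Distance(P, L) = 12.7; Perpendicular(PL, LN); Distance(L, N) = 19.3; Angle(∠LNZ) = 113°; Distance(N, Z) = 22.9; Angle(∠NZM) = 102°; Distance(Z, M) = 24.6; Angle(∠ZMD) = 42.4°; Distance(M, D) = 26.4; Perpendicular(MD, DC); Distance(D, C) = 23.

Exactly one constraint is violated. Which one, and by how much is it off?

Distance(D, C) = 23 — off by 6.30.

P = (0.00, 0.00) ✓; PL at 55.70° ✓; |PL| = 12.70 ✓; ∠(PL, LN) = 90.00° ✓; |LN| = 19.30 ✓; ∠LNZ = 113.0° ✓; |NZ| = 22.90 ✓; ∠NZM = 102.0° ✓; |ZM| = 24.60 ✓; ∠ZMD = 42.40° ✓; |MD| = 26.40 ✓; ∠(MD, DC) = 90.00° ✓; |DC| = 29.30 ✗.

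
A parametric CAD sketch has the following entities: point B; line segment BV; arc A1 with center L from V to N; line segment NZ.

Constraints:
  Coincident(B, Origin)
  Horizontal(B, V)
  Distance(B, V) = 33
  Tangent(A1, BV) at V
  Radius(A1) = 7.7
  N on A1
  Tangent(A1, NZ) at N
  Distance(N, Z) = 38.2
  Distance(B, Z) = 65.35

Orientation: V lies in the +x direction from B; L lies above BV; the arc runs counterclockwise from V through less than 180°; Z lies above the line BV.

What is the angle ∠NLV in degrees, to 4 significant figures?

77.14°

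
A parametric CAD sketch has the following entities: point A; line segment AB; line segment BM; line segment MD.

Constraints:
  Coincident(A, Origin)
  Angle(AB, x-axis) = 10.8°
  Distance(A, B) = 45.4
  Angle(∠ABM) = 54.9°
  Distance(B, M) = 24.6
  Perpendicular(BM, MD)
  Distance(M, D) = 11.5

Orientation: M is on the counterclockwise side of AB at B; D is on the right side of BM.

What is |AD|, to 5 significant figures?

48.667

A is at the origin; AB runs at 10.8° with length 45.4, so B = 45.4·(cos 10.8°, sin 10.8°) = (44.596, 8.5071). ∠ABM = 54.9°, so BM runs at 10.8° + (180° − 54.9°) = 135.90° from the x-axis; with |BM| = 24.6, M = B + 24.6·(cos 135.90°, sin 135.90°) = (26.930, 25.627). The perpendicularity gives MD at right angles to BM; with |MD| = 11.5 on the right of BM, D = M + 11.5·(0.69591, 0.71813) = (34.933, 33.885). Then |AD| = |D − A| = 48.667.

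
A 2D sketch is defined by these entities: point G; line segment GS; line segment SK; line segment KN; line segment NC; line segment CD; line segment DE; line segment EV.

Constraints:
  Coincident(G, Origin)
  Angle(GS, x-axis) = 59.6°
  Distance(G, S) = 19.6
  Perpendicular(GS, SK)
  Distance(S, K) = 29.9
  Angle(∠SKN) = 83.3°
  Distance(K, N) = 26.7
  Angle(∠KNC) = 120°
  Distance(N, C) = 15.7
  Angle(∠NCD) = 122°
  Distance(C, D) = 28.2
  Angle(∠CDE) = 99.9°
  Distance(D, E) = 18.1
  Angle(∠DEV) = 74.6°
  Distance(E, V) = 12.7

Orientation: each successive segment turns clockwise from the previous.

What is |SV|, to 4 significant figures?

10.64

∠CDE = 99.9° gives DE at 34.80° from the x-axis; with |DE| = 18.1, E = (7.012, 18.33). ∠DEV = 74.6° gives EV at -70.60° from the x-axis; with |EV| = 12.7, V = (11.23, 6.350). Then |SV| = |V − S| = 10.64.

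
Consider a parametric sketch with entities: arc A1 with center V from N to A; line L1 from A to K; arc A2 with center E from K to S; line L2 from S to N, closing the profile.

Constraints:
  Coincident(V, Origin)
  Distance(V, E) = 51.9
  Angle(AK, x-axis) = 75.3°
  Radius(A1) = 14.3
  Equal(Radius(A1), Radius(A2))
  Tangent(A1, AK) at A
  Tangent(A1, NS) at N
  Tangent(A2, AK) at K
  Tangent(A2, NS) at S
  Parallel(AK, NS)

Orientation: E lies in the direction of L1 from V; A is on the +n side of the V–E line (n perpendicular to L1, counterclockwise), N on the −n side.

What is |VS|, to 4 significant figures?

53.83

The slot axis is L1's direction at 75.3°, so u = (cos 75.3°, sin 75.3°) = (0.2538, 0.9673) and n = (−sin 75.3°, cos 75.3°) = (-0.9673, 0.2538). V is at the origin and E lies 51.9 along u from V, so E = 51.9·u = (13.17, 50.20). Tangency of A1 to both parallel lines with radius 14.3 puts A and N at V ± 14.3·n: A = (-13.83, 3.629), N = (13.83, -3.629). Equal radii place K and S the same way about E: K = E + 14.3·n = (-0.6619, 53.83), S = E − 14.3·n = (27.00, 46.57). Then |VS| = |S − V| = 53.83.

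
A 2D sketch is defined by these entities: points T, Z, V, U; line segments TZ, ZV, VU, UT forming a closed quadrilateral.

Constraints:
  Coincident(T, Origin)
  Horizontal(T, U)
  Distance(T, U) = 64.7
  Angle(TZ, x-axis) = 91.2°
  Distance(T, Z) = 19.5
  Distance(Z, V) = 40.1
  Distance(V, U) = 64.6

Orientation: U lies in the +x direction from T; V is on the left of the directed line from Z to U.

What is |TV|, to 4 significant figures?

56.45

Checks: |ZV| = 40.10 ✓; |VU| = 64.60 ✓.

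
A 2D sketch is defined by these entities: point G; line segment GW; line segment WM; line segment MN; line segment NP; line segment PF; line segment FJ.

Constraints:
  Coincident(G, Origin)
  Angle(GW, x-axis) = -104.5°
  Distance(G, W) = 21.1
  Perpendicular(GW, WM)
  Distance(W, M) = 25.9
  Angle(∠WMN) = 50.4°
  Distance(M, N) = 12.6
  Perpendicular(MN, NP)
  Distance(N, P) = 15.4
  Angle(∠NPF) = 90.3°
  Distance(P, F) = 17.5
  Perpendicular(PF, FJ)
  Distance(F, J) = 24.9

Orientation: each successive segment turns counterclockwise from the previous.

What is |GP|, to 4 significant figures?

22.04

G is at the origin; GW runs at -104.5° with length 21.1, so W = (-5.283, -20.43). The perpendicularity gives WM at right angles to GW, so WM runs at -14.50°; with |WM| = 25.9, M = (19.79, -26.91). ∠WMN = 50.4° gives MN at 115.1° from the x-axis; with |MN| = 12.6, N = (14.45, -15.50). MN ⟂ NP, so NP runs at -154.9°; with |NP| = 15.4, P = (0.5013, -22.04). Then |GP| = |P − G| = 22.04.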